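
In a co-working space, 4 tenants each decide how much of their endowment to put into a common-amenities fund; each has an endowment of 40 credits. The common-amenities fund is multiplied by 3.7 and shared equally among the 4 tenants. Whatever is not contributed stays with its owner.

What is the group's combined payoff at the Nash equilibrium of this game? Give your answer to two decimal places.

160.00 credits

Each contributed unit returns 3.7/4 = 0.9250 to its contributor — below 1 — so contributing 0 is dominant for every player. At the Nash equilibrium everyone keeps their 40, and the group total is 4 × 40 = 160.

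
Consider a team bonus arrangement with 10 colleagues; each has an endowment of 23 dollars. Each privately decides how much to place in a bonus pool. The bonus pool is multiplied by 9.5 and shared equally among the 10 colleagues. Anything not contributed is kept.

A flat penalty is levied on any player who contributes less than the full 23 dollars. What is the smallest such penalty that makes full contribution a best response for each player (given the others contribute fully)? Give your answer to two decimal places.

1.15 dollars

Given the others contribute fully, the best deviation is to contribute 0 (any partial contribution still incurs the fine and gives up units whose private return 0.9500 is below 1).
Deviating from 23 to 0 saves 23 dollars but forfeits the deviator's share of the drop in the bonus pool: 9.5/10 × 23 = 21.85.
So the deviation gain is 23 − 21.85 = 1.15, and the fine must be at least 1.15 dollars to wipe it out.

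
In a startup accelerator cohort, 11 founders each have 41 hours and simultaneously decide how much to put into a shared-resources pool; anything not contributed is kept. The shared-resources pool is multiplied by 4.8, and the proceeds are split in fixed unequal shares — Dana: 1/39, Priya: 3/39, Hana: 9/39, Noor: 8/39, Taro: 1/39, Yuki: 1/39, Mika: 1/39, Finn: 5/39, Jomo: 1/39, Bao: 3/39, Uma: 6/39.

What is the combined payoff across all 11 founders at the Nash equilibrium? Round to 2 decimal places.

606.80 hours

A player with share s gets back 4.8·s per unit contributed, so full contribution is dominant for anyone with s > 1/4.8 = 0.2083 and zero contribution is dominant for anyone below.
Hana alone (share 9/39) is above the threshold, contributing 41; the remaining 10 contribute 0. Total contributed: 41.
The shared-resources pool pays out 4.8 × 41 = 196.80 in total (split across the unequal shares, but the aggregate is all that matters for the group sum).
The 10 free-riders keep 41 each, adding 410. Group total = 410 + 196.80 = 606.80.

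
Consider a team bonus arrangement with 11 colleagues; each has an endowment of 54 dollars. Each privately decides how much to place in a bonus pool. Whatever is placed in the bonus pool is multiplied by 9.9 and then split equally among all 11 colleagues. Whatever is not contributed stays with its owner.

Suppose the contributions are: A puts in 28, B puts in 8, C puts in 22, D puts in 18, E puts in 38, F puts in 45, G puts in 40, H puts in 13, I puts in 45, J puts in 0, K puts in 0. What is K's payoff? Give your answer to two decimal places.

Total contributed: 28 + 8 + 22 + 18 + 38 + 45 + 40 + 13 + 45 + 0 + 0 = 257.
Each receives 9.9 × 257 / 11 = 231.30 from the bonus pool.
K keeps 54 − 0 = 54, so K's payoff is 54 + 231.30 = 285.30.

285.30 dollars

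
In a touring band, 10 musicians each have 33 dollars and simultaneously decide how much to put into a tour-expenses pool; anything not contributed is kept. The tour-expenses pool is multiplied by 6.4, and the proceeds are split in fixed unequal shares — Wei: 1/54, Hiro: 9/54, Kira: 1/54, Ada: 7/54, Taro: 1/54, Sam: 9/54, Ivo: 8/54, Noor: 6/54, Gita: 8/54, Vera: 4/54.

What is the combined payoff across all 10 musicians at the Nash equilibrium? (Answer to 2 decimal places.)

686.40 dollars

Player j's private return per contributed unit is 6.4 × (j's share). Contributing is weakly dominant for j when that share is at least 1/6.4 = 0.1563, and contributing 0 is dominant otherwise.
Hiro and Sam are above the threshold, contributing 33 each; the remaining 8 contribute 0. Total contributed: 66.
The tour-expenses pool pays out 6.4 × 66 = 422.40 in total (split across the unequal shares, but the aggregate is all that matters for the group sum).
The 8 free-riders keep 33 each, adding 264. Group total = 264 + 422.40 = 686.40.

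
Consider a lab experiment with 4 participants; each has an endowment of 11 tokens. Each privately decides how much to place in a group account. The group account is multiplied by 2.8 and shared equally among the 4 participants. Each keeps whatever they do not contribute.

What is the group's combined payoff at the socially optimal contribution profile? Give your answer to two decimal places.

Each contributed unit returns 2.800 to the group as a whole (0.7000 to each of 4 players), which exceeds 1, so the social optimum is full contribution: group total = 2.800 × 44 = 123.20.

123.20 tokens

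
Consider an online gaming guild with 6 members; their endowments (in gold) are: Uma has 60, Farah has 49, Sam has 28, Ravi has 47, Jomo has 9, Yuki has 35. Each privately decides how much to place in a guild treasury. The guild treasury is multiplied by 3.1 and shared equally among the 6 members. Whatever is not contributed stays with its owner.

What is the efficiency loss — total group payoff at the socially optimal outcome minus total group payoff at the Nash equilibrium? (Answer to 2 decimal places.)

The private return per contributed unit is 3.1/6 = 0.5167 < 1 for every player regardless of endowment, so the Nash equilibrium is zero contribution and the group total is Σ E_j = 60 + 49 + 28 + 47 + 9 + 35 = 228.
Each contributed unit returns 3.100 to the group, so the social optimum is full contribution by everyone: group total = 3.100 × 228 = 706.80.
Efficiency loss = (3.100 − 1) × 228 = 478.80.

478.80 gold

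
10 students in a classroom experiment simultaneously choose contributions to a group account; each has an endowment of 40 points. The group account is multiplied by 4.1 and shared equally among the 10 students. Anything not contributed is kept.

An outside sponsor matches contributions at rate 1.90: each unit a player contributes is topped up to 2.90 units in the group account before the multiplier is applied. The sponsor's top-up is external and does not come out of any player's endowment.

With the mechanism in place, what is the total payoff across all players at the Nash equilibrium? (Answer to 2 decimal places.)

4756.00 points

The effective private return per unit is now 4.1 × 2.90 / 10 = 1.1890 > 1, so every player's dominant strategy flips to full contribution.
So the Nash equilibrium is full contribution by all 10; the group earns 4.1 × 2.90 × 400 = 4756.00.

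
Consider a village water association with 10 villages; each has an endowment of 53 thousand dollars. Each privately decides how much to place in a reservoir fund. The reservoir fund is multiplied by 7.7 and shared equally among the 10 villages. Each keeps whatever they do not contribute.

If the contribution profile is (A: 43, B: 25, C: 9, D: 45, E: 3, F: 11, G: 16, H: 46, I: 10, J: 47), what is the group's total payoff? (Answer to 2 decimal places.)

2238.50 thousand dollars

Total contributed: 43 + 25 + 9 + 45 + 3 + 11 + 16 + 46 + 10 + 47 = 255; total kept: 10 × 53 − 255 = 275.
The reservoir fund pays out 7.7 × 255 = 1963.50 in aggregate.
Group total = 275 + 1963.50 = 2238.50.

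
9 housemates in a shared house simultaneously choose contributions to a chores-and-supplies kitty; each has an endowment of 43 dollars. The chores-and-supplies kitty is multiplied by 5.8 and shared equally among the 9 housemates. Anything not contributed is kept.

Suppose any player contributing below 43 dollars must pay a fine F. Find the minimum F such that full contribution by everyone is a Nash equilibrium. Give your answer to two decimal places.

15.29 dollars

Given the others contribute fully, the best deviation is to contribute 0 (any partial contribution still incurs the fine and gives up units whose private return 0.6444 is below 1).
Deviating from 43 to 0 saves 43 dollars but forfeits the deviator's share of the drop in the chores-and-supplies kitty: 5.8/9 × 43 = 27.71.
So the deviation gain is 43 − 27.71 = 15.29, and the fine must be at least 15.29 dollars to wipe it out.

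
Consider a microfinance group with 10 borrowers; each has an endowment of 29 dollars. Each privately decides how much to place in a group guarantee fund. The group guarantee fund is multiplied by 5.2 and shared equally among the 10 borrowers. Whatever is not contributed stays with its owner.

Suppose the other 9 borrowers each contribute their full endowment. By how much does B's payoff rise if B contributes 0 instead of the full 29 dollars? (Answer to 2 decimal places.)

13.92 dollars

Switching from a contribution of 29 to 0 lets B keep an extra 29 dollars, but lowers the group guarantee fund by 29, which costs B their own share of that drop: 5.2/10 × 29 = 15.08.
Net gain = 29 − 15.08 = 13.92. The private return per contributed unit (0.5200) is below 1, so free-riding is indeed the best response regardless of what the others do.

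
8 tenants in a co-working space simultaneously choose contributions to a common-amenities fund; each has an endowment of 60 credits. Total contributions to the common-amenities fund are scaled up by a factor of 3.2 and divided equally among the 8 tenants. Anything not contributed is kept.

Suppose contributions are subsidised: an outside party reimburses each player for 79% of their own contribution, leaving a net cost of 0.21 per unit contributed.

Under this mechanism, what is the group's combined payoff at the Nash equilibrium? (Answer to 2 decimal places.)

1915.20 credits

Under the mechanism each unit contributed yields (3.2/8) / 0.21 = 1.9048 back to its contributor per unit of net cost, which exceeds 1, making full contribution the dominant choice for everyone.
So the Nash equilibrium is full contribution by all 8; the group earns 8 × (60 × 0.79 + 3.2 × 60) = 1915.20.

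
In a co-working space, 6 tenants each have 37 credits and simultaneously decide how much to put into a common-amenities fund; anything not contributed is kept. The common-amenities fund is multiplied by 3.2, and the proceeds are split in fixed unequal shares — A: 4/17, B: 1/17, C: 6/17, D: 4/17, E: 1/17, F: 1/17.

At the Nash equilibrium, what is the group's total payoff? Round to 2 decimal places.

Each unit j contributes comes back to j as 3.2 × (j's share), so j prefers to contribute only if that share exceeds 1/3.2 = 0.3125; otherwise keeping the unit dominates.
The only share above 0.3125 is C's 6/17, contributing 37; the remaining 5 contribute 0. Total contributed: 37.
The common-amenities fund pays out 3.2 × 37 = 118.40 in total (split across the unequal shares, but the aggregate is all that matters for the group sum).
The 5 free-riders keep 37 each, adding 185. Group total = 185 + 118.40 = 303.40.

303.40 credits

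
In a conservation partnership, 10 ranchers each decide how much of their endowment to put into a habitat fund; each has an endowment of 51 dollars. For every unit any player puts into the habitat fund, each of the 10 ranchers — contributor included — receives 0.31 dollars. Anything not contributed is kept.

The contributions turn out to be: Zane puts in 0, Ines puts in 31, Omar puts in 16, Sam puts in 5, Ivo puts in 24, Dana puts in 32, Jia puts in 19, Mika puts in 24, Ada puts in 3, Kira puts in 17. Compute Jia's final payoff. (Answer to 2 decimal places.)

Total contributed: 0 + 31 + 16 + 5 + 24 + 32 + 19 + 24 + 3 + 17 = 171.
Each receives 0.31 × 171 = 53.01 from the habitat fund.
Jia keeps 51 − 19 = 32, so Jia's payoff is 32 + 53.01 = 85.01.

85.01 dollars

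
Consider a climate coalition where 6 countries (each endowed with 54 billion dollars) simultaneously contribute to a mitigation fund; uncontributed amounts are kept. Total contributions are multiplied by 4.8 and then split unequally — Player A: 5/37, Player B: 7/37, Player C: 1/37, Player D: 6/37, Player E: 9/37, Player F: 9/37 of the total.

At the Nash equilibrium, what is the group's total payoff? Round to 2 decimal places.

For player j, contributing a unit is worthwhile iff 4.8 × (j's share) ≥ 1, i.e. iff j's share is at least 0.2083.
Player E and Player F clear that bar, contributing 54 each; the remaining 4 contribute 0. Total contributed: 108.
The mitigation fund pays out 4.8 × 108 = 518.40 in total (split across the unequal shares, but the aggregate is all that matters for the group sum).
The 4 free-riders keep 54 each, adding 216. Group total = 216 + 518.40 = 734.40.

734.40 billion dollars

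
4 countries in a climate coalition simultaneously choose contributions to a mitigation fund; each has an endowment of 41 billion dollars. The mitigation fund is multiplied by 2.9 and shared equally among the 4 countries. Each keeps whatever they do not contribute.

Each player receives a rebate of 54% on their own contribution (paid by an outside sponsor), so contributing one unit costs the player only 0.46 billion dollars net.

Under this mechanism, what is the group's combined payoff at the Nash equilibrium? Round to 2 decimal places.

564.16 billion dollars

The effective private return per unit is now (2.9/4) / 0.46 = 1.5761 > 1, so every player's dominant strategy flips to full contribution.
So the Nash equilibrium is full contribution by all 4; the group earns 4 × (41 × 0.54 + 2.9 × 41) = 564.16.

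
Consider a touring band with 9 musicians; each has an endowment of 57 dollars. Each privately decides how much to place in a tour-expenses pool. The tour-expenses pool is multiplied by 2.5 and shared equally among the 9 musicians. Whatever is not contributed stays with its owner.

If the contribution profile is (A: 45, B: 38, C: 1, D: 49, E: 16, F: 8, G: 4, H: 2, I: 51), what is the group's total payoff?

834.00 dollars

Total contributed: 45 + 38 + 1 + 49 + 16 + 8 + 4 + 2 + 51 = 214; total kept: 9 × 57 − 214 = 299.
The tour-expenses pool pays out 2.5 × 214 = 535.00 in aggregate.
Group total = 299 + 535.00 = 834.00.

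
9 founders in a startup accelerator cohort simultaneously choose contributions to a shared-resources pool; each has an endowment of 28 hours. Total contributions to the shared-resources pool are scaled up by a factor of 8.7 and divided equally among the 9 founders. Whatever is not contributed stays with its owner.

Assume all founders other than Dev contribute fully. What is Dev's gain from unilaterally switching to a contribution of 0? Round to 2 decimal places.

Switching from a contribution of 28 to 0 lets Dev keep an extra 28 hours, but lowers the shared-resources pool by 28, which costs Dev their own share of that drop: 8.7/9 × 28 = 27.07.
Net gain = 28 − 27.07 = 0.93. The private return per contributed unit (0.9667) is below 1, so free-riding is indeed the best response regardless of what the others do.

0.93 hours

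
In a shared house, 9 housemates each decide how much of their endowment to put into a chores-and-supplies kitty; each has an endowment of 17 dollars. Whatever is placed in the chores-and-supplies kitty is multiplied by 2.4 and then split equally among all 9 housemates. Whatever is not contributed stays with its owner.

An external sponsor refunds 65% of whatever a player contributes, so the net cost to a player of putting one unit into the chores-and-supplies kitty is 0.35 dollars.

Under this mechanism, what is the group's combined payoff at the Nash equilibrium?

153.00 dollars

With the mechanism, a contributed unit returns (2.4/9) / 0.35 = 0.7619 per unit of net cost — still below 1 — so contributing 0 remains dominant for every player.
At the Nash equilibrium no one contributes; group total payoff = 9 × 17 = 153.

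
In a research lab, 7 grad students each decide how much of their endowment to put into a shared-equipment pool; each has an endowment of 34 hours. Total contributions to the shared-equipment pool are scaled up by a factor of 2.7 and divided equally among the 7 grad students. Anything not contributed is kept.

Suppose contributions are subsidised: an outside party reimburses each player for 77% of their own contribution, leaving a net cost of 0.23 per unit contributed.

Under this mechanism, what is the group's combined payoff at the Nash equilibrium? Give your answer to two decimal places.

825.86 hours

The effective private return per unit is now (2.7/7) / 0.23 = 1.6770 > 1, so every player's dominant strategy flips to full contribution.
So the Nash equilibrium is full contribution by all 7; the group earns 7 × (34 × 0.77 + 2.7 × 34) = 825.86.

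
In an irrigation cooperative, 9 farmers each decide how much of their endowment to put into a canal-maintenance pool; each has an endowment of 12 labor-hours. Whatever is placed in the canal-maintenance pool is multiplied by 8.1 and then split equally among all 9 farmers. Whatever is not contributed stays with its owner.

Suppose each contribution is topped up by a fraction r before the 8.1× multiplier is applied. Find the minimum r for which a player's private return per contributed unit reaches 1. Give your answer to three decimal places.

With matching at rate r, one contributed unit becomes (1 + r) in the canal-maintenance pool and returns 8.1 × (1 + r) / 9 to the contributor.
Setting this equal to 1: 1 + r = 9/8.1 = 1.1111.
So the minimum matching rate is r = 1.1111 − 1 = 0.111.

0.111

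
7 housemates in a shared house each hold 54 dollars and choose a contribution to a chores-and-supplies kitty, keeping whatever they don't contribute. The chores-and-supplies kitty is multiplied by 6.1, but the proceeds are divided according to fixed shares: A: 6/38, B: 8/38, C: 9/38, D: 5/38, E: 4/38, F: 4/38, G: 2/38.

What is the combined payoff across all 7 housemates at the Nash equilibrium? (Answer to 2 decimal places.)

For player j, contributing a unit is worthwhile iff 6.1 × (j's share) ≥ 1, i.e. iff j's share is at least 0.1639.
B and C are above the threshold, contributing 54 each; the remaining 5 contribute 0. Total contributed: 108.
The chores-and-supplies kitty pays out 6.1 × 108 = 658.80 in total (split across the unequal shares, but the aggregate is all that matters for the group sum).
The 5 free-riders keep 54 each, adding 270. Group total = 270 + 658.80 = 928.80.

928.80 dollars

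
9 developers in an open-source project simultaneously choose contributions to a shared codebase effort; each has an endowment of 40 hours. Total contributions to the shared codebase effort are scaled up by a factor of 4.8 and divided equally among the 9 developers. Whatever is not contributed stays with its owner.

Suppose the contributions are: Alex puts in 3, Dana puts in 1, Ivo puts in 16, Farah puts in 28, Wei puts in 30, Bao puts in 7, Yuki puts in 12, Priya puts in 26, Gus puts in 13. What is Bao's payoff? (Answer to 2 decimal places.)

Total contributed: 3 + 1 + 16 + 28 + 30 + 7 + 12 + 26 + 13 = 136.
Each receives 4.8 × 136 / 9 = 72.53 from the shared codebase effort.
Bao keeps 40 − 7 = 33, so Bao's payoff is 33 + 72.53 = 105.53.

105.53 hours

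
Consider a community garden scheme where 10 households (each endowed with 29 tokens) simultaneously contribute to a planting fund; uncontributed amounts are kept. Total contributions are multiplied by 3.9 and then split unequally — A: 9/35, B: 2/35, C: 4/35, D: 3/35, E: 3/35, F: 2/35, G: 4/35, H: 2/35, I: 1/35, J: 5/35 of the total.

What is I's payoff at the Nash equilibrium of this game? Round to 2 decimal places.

For player j, contributing a unit is worthwhile iff 3.9 × (j's share) ≥ 1, i.e. iff j's share is at least 0.2564.
Only A (9/35) clears that bar, contributing 29; the remaining 9 contribute 0. Total contributed: 29.
I keeps 29 and receives 3.9 × 29 × 1/35 = 3.23 from the planting fund, for a payoff of 32.23.

32.23 tokens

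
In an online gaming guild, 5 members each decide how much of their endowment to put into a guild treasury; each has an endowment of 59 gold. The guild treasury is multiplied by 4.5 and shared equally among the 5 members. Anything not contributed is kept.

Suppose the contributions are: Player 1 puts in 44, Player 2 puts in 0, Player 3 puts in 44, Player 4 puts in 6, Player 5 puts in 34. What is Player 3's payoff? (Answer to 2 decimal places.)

130.20 gold

Total contributed: 44 + 0 + 44 + 6 + 34 = 128.
Each receives 4.5 × 128 / 5 = 115.20 from the guild treasury.
Player 3 keeps 59 − 44 = 15, so Player 3's payoff is 15 + 115.20 = 130.20.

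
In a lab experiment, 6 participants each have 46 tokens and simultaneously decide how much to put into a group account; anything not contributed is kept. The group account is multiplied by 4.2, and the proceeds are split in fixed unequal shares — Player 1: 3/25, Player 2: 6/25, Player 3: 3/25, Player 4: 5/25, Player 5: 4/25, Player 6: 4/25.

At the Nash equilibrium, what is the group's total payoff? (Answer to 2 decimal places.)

423.20 tokens

Player j's private return per contributed unit is 4.2 × (j's share). Contributing is weakly dominant for j when that share is at least 1/4.2 = 0.2381, and contributing 0 is dominant otherwise.
Only Player 2 (6/25) clears that bar, contributing 46; the remaining 5 contribute 0. Total contributed: 46.
The group account pays out 4.2 × 46 = 193.20 in total (split across the unequal shares, but the aggregate is all that matters for the group sum).
The 5 free-riders keep 46 each, adding 230. Group total = 230 + 193.20 = 423.20.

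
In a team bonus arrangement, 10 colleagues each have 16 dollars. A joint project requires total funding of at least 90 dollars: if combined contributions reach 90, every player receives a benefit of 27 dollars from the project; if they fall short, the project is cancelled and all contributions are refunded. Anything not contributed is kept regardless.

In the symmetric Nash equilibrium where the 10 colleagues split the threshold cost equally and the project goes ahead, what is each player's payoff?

Equal share of the threshold: 90/10 = 9.
At this profile no one gains by cutting their contribution: any cut drops the total below 90, the project is cancelled, contributions are refunded, and the deviator ends with 16, which is less than 16 − 9 + 27 = 34. Contributing more than 9 just wastes the excess. So contributing exactly 9 is a best response.
Each player's payoff: 16 − 9 + 27 = 34.

34 dollars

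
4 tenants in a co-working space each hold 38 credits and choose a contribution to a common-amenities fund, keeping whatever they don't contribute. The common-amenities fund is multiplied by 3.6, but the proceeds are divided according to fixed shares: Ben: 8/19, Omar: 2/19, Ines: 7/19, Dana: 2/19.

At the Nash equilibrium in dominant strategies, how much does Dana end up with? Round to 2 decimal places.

66.80 credits

Player j's private return per contributed unit is 3.6 × (j's share). Contributing is weakly dominant for j when that share is at least 1/3.6 = 0.2778, and contributing 0 is dominant otherwise.
Ben and Ines are above the threshold, contributing 38 each; the remaining 2 contribute 0. Total contributed: 76.
Dana keeps 38 and receives 3.6 × 76 × 2/19 = 28.80 from the common-amenities fund, for a payoff of 66.80.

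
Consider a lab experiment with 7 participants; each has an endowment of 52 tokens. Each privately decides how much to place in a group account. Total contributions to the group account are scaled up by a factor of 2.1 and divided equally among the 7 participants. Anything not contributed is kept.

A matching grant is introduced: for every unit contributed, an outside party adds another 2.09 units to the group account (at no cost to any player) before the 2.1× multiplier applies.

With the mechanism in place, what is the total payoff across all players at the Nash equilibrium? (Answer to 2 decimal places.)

364.00 tokens

With the mechanism, a contributed unit returns 2.1 × 3.09 / 7 = 0.9270 per unit of net cost — still below 1 — so contributing 0 remains dominant for every player.
At the Nash equilibrium no one contributes; group total payoff = 7 × 52 = 364.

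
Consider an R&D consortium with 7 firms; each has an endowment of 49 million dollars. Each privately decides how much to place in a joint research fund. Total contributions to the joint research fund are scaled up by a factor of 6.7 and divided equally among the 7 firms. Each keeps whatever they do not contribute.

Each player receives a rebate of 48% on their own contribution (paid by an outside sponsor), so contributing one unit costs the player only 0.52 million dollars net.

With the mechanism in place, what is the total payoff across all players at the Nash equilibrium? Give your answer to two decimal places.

With the mechanism, a contributed unit returns (6.7/7) / 0.52 = 1.8407 per unit of net cost to the contributor — now above 1 — so contributing fully is weakly dominant for every player.
So the Nash equilibrium is full contribution by all 7; the group earns 7 × (49 × 0.48 + 6.7 × 49) = 2462.74.

2462.74 million dollars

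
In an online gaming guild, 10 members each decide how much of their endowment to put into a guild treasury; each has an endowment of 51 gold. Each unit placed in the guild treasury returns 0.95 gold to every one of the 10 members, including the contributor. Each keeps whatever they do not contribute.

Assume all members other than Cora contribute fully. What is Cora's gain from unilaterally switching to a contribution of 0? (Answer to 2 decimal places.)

2.55 gold

Switching from a contribution of 51 to 0 lets Cora keep an extra 51 gold, but lowers the guild treasury by 51, which costs Cora their own share of that drop: 0.95 × 51 = 48.45.
Net gain = 51 − 48.45 = 2.55. The private return per contributed unit (0.95) is below 1, so free-riding is indeed the best response regardless of what the others do.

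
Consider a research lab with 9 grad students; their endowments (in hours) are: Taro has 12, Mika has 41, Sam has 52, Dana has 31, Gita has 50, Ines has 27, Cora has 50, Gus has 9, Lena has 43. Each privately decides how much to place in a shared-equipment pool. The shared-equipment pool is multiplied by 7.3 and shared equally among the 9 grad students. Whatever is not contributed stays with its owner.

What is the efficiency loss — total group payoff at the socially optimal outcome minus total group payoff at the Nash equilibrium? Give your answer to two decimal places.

1984.50 hours

The private return per contributed unit is 7.3/9 = 0.8111 < 1 for every player regardless of endowment, so the Nash equilibrium is zero contribution and the group total is Σ E_j = 12 + 41 + 52 + 31 + 50 + 27 + 50 + 9 + 43 = 315.
Each contributed unit returns 7.300 to the group, so the social optimum is full contribution by everyone: group total = 7.300 × 315 = 2299.50.
Efficiency loss = (7.300 − 1) × 315 = 1984.50.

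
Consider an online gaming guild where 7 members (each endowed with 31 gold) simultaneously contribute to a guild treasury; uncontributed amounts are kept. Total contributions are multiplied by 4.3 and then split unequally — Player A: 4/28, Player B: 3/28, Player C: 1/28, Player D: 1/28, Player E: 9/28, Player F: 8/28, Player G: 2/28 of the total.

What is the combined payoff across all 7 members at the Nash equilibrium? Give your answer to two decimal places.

421.60 gold

Player j's private return per contributed unit is 4.3 × (j's share). Contributing is weakly dominant for j when that share is at least 1/4.3 = 0.2326, and contributing 0 is dominant otherwise.
Player E and Player F clear that bar, contributing 31 each; the remaining 5 contribute 0. Total contributed: 62.
The guild treasury pays out 4.3 × 62 = 266.60 in total (split across the unequal shares, but the aggregate is all that matters for the group sum).
The 5 free-riders keep 31 each, adding 155. Group total = 155 + 266.60 = 421.60.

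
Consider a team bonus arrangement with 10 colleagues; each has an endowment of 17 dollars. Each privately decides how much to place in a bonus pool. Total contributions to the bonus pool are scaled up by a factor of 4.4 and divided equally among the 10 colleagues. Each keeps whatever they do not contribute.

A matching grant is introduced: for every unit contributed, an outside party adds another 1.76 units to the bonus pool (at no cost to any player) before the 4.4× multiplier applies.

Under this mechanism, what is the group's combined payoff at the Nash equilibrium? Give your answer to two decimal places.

2064.48 dollars

With the mechanism, a contributed unit returns 4.4 × 2.76 / 10 = 1.2144 per unit of net cost to the contributor — now above 1 — so contributing fully is weakly dominant for every player.
At the Nash equilibrium everyone contributes 17. Group total payoff = 4.4 × 2.76 × 170 = 2064.48.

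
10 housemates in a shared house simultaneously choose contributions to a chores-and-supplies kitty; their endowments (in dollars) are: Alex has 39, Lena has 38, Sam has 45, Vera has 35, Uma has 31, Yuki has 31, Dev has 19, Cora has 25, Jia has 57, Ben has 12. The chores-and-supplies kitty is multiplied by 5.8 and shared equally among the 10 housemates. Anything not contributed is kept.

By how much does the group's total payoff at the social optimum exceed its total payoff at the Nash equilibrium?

The private return per contributed unit is 5.8/10 = 0.5800 < 1 for every player regardless of endowment, so the Nash equilibrium is zero contribution and the group total is Σ E_j = 39 + 38 + 45 + 35 + 31 + 31 + 19 + 25 + 57 + 12 = 332.
Each contributed unit returns 5.800 to the group, so the social optimum is full contribution by everyone: group total = 5.800 × 332 = 1925.60.
Efficiency loss = (5.800 − 1) × 332 = 1593.60.

1593.60 dollars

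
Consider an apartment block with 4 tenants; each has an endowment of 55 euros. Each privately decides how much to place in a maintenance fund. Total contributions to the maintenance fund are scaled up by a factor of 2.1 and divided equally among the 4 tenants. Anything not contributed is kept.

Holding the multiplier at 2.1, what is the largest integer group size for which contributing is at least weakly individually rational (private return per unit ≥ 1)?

Private return per unit is 2.1/(group size), which is ≥ 1 whenever the group size is ≤ 2.1.
The largest such integer is 2.

2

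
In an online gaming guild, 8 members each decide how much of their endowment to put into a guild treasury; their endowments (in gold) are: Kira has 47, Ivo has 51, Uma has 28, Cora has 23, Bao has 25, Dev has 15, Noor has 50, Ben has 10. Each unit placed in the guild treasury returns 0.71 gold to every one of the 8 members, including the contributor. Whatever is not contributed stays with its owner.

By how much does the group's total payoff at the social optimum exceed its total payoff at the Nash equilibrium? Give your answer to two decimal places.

The private return per contributed unit is 0.71 < 1 for everyone, so the Nash equilibrium is zero contribution and the group total is Σ E_j = 47 + 51 + 28 + 23 + 25 + 15 + 50 + 10 = 249.
Each contributed unit returns 5.680 to the group, so the social optimum is full contribution by everyone: group total = 5.680 × 249 = 1414.32.
Efficiency loss = (5.680 − 1) × 249 = 1165.32.

1165.32 gold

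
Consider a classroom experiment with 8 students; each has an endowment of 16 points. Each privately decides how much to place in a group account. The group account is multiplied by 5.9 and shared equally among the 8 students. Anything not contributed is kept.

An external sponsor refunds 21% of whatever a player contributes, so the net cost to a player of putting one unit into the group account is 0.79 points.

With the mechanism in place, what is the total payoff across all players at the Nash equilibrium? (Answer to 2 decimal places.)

The effective private return is (5.9/8) / 0.79 = 0.9335, which is still under 1, so the mechanism doesn't change anyone's dominant strategy: zero contribution.
Everyone keeps their endowment and the group total is 8 × 16 = 128.

128.00 points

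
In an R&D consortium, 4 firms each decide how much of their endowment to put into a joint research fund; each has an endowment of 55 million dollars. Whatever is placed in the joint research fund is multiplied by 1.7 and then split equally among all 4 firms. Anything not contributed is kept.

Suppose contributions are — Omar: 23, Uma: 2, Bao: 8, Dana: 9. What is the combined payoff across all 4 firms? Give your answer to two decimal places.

249.40 million dollars

Total contributed: 23 + 2 + 8 + 9 = 42; total kept: 4 × 55 − 42 = 178.
The joint research fund pays out 1.7 × 42 = 71.40 in aggregate.
Group total = 178 + 71.40 = 249.40.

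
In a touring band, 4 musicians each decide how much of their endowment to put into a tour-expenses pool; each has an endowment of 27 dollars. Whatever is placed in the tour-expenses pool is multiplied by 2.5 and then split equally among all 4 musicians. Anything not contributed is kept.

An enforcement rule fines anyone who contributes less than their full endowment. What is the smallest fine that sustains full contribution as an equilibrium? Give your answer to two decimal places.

Given the others contribute fully, the best deviation is to contribute 0 (any partial contribution still incurs the fine and gives up units whose private return 0.6250 is below 1).
Deviating from 27 to 0 saves 27 dollars but forfeits the deviator's share of the drop in the tour-expenses pool: 2.5/4 × 27 = 16.87.
So the deviation gain is 27 − 16.87 = 10.13, and the fine must be at least 10.13 dollars to wipe it out.

10.13 dollars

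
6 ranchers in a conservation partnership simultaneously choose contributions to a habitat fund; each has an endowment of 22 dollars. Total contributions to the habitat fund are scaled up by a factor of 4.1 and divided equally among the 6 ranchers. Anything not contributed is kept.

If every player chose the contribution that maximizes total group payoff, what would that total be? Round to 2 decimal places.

541.20 dollars

Each contributed unit returns 4.100 to the group as a whole (0.6833 to each of 6 players), which exceeds 1, so the social optimum is full contribution: group total = 4.100 × 132 = 541.20.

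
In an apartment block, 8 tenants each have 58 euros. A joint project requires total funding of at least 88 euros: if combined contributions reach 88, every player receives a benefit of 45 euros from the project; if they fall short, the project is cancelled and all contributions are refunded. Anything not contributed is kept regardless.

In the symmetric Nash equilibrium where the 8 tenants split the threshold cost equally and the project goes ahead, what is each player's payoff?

92 euros

Equal share of the threshold: 88/8 = 11.
At this profile no one gains by cutting their contribution: any cut drops the total below 88, the project is cancelled, contributions are refunded, and the deviator ends with 58, which is less than 58 − 11 + 45 = 92. Contributing more than 11 just wastes the excess. So contributing exactly 11 is a best response.
Each player's payoff: 58 − 11 + 45 = 92.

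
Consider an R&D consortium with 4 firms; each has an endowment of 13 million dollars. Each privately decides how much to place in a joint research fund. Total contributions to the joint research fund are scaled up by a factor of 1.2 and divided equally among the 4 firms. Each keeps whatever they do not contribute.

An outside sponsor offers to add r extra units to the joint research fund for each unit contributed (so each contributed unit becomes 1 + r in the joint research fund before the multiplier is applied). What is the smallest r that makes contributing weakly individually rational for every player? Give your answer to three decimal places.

2.333

With matching at rate r, one contributed unit becomes (1 + r) in the joint research fund and returns 1.2 × (1 + r) / 4 to the contributor.
Setting this equal to 1: 1 + r = 4/1.2 = 3.3333.
So the minimum matching rate is r = 3.3333 − 1 = 2.333.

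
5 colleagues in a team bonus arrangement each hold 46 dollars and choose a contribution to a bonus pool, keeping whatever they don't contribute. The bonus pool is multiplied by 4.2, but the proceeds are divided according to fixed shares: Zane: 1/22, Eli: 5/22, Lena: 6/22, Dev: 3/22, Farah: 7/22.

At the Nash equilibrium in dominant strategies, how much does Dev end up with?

98.69 dollars

Each unit j contributes comes back to j as 4.2 × (j's share), so j prefers to contribute only if that share exceeds 1/4.2 = 0.2381; otherwise keeping the unit dominates.
The shares above 0.2381 belong to Lena and Farah, contributing 46 each; the remaining 3 contribute 0. Total contributed: 92.
Dev keeps 46 and receives 4.2 × 92 × 3/22 = 52.69 from the bonus pool, for a payoff of 98.69.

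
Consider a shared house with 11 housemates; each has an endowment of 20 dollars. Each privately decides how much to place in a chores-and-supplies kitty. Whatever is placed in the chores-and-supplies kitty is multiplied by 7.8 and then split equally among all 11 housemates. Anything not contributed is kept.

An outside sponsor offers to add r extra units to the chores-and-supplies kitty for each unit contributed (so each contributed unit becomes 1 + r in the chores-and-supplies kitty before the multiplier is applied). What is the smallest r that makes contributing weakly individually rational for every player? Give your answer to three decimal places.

0.410

With matching at rate r, one contributed unit becomes (1 + r) in the chores-and-supplies kitty and returns 7.8 × (1 + r) / 11 to the contributor.
Setting this equal to 1: 1 + r = 11/7.8 = 1.4103.
So the minimum matching rate is r = 1.4103 − 1 = 0.410.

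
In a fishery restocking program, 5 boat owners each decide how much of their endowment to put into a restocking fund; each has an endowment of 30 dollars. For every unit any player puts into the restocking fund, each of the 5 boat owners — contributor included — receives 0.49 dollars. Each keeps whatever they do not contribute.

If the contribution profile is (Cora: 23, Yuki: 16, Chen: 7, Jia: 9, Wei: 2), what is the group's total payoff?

Total contributed: 23 + 16 + 7 + 9 + 2 = 57; total kept: 5 × 30 − 57 = 93.
The restocking fund pays out 0.49 × 5 × 57 = 139.65 in aggregate.
Group total = 93 + 139.65 = 232.65.

232.65 dollars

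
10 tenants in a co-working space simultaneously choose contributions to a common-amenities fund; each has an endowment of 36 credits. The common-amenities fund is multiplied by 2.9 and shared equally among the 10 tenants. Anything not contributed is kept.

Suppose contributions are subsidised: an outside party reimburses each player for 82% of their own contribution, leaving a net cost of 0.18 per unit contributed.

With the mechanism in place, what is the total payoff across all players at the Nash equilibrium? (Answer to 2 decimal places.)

1339.20 credits

With the mechanism, a contributed unit returns (2.9/10) / 0.18 = 1.6111 per unit of net cost to the contributor — now above 1 — so contributing fully is weakly dominant for every player.
At the Nash equilibrium everyone contributes 36. Group total payoff = 10 × (36 × 0.82 + 2.9 × 36) = 1339.20.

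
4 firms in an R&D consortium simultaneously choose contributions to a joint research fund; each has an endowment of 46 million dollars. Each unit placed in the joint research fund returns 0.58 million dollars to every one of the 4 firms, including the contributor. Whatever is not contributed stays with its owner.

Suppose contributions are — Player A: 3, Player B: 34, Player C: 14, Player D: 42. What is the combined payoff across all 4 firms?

306.76 million dollars

Total contributed: 3 + 34 + 14 + 42 = 93; total kept: 4 × 46 − 93 = 91.
The joint research fund pays out 0.58 × 4 × 93 = 215.76 in aggregate.
Group total = 91 + 215.76 = 306.76.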